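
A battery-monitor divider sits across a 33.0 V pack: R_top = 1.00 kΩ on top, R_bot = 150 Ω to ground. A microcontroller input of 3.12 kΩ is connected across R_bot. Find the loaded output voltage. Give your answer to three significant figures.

The load sits in parallel with R_bot: R_bot‖R_L = (150 × 3120) / (150 + 3120) = 143.1 Ω.
V_out = 33.0 × 143.1 / (1000 + 143.1) = 33.0 × 143.1/1143 = 4.13 V.

V_out ≈ 4.13 V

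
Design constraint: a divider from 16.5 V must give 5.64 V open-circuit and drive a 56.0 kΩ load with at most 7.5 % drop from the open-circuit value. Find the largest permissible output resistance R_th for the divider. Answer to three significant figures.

Loading drop = R_th/(R_th + R_L) ≤ 0.0750, so R_th ≤ R_L · ε/(1−ε) = 56.0 kΩ × 0.0750/0.9250 = 4.54 kΩ.
(Any R1, R2 with R2/(R1+R2) = 0.342 and R1‖R2 ≤ 4.54 kΩ will meet the spec.)

R_th ≤ 4.54 kΩ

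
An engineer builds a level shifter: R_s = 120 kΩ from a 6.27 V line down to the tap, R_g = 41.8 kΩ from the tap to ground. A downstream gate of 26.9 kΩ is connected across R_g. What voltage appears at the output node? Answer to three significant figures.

V_out ≈ 0.753 V

The load sits in parallel with R_g: R_g‖R_L = (41.8 × 26.9) / (41.8 + 26.9) = 16.37 kΩ.
V_out = 6.27 × 16.37 / (120 + 16.37) = 6.27 × 16.37/136.4 = 0.753 V.
(Unloaded it would have been 1.62 V.)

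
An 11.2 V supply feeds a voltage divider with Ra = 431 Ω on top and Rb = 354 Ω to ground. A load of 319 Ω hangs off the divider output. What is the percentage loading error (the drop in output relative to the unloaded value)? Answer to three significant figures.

The divider's output (Thévenin) resistance is Ra‖Rb = 194.4 Ω.
Fractional drop under load = R_th/(R_th + R_L) = 194.4 / (194.4 + 319) = 0.3786.
So the output falls by 37.9 %.

37.9 %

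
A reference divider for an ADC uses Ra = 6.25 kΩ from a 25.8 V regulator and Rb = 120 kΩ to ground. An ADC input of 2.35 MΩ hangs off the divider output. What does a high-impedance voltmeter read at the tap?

V_out ≈ 24.5 V

The load sits in parallel with Rb: Rb‖R_L = (120 × 2350) / (120 + 2350) = 114.2 kΩ.
V_out = 25.8 × 114.2 / (6.25 + 114.2) = 25.8 × 114.2/120.4 = 24.5 V.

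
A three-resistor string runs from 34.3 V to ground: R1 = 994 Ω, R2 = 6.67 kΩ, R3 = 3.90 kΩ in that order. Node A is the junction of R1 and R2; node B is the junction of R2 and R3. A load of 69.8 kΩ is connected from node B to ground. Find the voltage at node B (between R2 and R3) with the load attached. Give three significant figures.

At node B, R3 is in parallel with the load: R3‖R_L = 3694 Ω.
Below node A the resistance is R2 + (R3‖R_L) = 10360 Ω, so V_A = 34.3 × 10360/11360 = 31.30 V.
Then V_B = V_A × (R3‖R_L)/(R2 + R3‖R_L) = 31.30 × 3694/10360 = 11.2 V.

V ≈ 11.2 V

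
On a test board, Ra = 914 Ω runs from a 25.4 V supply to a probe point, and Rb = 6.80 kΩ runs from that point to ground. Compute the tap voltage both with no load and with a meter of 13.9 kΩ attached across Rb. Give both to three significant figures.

Open-circuit: V = 25.4 × 6800/(914 + 6800) = 22.4 V.
With the load, Rb becomes Rb‖R_L = 4566 Ω, so V = 25.4 × 4566/5480 = 21.2 V.

Unloaded: 22.4 V; loaded: 21.2 V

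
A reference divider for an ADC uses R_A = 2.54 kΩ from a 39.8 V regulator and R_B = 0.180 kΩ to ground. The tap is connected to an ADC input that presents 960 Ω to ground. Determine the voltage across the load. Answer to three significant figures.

The load sits in parallel with R_B: R_B‖R_L = (180 × 960) / (180 + 960) = 151.6 Ω.
V_out = 39.8 × 151.6 / (2540 + 151.6) = 39.8 × 151.6/2692 = 2.24 V.
(Unloaded it would have been 2.63 V.)

V_out ≈ 2.24 V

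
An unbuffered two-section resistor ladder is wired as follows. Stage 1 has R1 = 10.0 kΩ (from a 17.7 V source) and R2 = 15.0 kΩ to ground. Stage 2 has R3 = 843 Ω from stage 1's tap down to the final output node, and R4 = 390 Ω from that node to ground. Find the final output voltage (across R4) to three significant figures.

Stage 2 presents R3+R4 = 1233 Ω as a load on stage 1's tap.
Stage 1's lower leg becomes R2‖(R3+R4) = 1139 Ω, so V_mid = 17.7 × 1139/11140 = 1.810 V.
Stage 2 is itself unloaded: V_out = V_mid × R4/(R3+R4) = 1.810 × 390/1233 = 0.573 V.

V_out ≈ 0.573 V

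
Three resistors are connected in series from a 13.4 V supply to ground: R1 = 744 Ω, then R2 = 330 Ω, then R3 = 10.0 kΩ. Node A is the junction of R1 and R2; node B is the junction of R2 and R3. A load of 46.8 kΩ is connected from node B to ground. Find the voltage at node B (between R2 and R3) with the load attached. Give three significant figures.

At node B, R3 is in parallel with the load: R3‖R_L = 8239 Ω.
Below node A the resistance is R2 + (R3‖R_L) = 8569 Ω, so V_A = 13.4 × 8569/9313 = 12.33 V.
Then V_B = V_A × (R3‖R_L)/(R2 + R3‖R_L) = 12.33 × 8239/8569 = 11.9 V.

V ≈ 11.9 V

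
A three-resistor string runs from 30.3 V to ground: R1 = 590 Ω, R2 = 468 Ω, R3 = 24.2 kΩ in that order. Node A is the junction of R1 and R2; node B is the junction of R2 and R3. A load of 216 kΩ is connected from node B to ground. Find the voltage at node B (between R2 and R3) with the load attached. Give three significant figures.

V ≈ 28.9 V

At node B, R3 is in parallel with the load: R3‖R_L = 21760 Ω.
Below node A the resistance is R2 + (R3‖R_L) = 22230 Ω, so V_A = 30.3 × 22230/22820 = 29.52 V.
Then V_B = V_A × (R3‖R_L)/(R2 + R3‖R_L) = 29.52 × 21760/22230 = 28.9 V.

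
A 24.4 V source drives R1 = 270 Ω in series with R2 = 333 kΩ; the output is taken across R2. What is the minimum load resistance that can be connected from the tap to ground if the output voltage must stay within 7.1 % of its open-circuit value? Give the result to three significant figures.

Output resistance R_th = R1‖R2 = (270 × 333000)/333300 = 269.8 Ω.
The fractional drop is R_th/(R_th + R_L); requiring this ≤ 0.0710 gives R_L ≥ R_th(1/0.0710 − 1) = 269.8 × 13.08 = 3.53 kΩ.

R_L(min) ≈ 3.53 kΩ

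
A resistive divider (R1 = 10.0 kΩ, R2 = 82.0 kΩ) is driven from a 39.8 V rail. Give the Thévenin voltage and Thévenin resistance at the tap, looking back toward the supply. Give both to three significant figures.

V_th = 35.5 V, R_th = 8.91 kΩ

V_th is the open-circuit tap voltage: 39.8 × 82.0/(10.0 + 82.0) = 35.5 V.
With the supply zeroed, R1 and R2 appear in parallel from the tap: R_th = R1‖R2 = (10.0 × 82.0)/92.00 = 8.91 kΩ.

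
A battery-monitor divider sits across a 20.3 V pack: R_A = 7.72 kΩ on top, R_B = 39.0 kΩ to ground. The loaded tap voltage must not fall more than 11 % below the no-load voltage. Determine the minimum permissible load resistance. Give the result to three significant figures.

R_L(min) ≈ 52.1 kΩ

Output resistance R_th = R_A‖R_B = (7.72 × 39.0)/46.72 = 6.444 kΩ.
The fractional drop is R_th/(R_th + R_L); requiring this ≤ 0.110 gives R_L ≥ R_th(1/0.110 − 1) = 6.444 × 8.091 = 52.1 kΩ.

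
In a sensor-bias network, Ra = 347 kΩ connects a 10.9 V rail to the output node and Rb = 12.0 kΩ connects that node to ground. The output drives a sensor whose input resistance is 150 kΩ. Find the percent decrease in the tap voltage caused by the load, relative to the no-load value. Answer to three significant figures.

7.18 %

The divider's output (Thévenin) resistance is Ra‖Rb = 11.60 kΩ.
Fractional drop under load = R_th/(R_th + R_L) = 11.60 / (11.60 + 150) = 0.07178.
So the output falls by 7.18 %.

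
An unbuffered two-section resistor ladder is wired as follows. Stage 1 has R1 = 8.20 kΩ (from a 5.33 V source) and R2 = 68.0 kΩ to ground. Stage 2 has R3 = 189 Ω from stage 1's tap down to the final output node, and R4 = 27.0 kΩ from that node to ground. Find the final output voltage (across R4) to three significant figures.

Stage 2 presents R3+R4 = 27190 Ω as a load on stage 1's tap.
Stage 1's lower leg becomes R2‖(R3+R4) = 19420 Ω, so V_mid = 5.33 × 19420/27620 = 3.748 V.
Stage 2 is itself unloaded: V_out = V_mid × R4/(R3+R4) = 3.748 × 27000/27190 = 3.72 V.

V_out ≈ 3.72 V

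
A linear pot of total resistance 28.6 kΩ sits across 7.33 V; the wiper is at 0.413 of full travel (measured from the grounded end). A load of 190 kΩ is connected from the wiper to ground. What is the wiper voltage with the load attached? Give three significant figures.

The wiper splits the pot into (1−α)R = 16.79 kΩ above and αR = 11.81 kΩ below.
Lower section ‖ load = 11.12 kΩ.
V_wiper = 7.33 × 11.12/(16.79 + 11.12) = 2.92 V.

V ≈ 2.92 V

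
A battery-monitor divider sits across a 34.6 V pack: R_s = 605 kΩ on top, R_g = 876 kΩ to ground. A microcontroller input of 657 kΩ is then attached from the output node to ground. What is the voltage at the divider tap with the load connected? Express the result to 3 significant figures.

The load sits in parallel with R_g: R_g‖R_L = (876 × 657) / (876 + 657) = 375.4 kΩ.
V_out = 34.6 × 375.4 / (605 + 375.4) = 34.6 × 375.4/980.4 = 13.2 V.

V_out ≈ 13.2 V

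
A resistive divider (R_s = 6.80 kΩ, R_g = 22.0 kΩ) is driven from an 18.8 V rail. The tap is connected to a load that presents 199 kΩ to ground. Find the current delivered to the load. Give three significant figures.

I_L ≈ 0.0703 mA

R_g‖R_L = 19.81 kΩ; V_out = 18.8 × 19.81/26.61 = 14.00 V.
I_L = V_out / R_L = 14.00 / 199 kΩ = 0.0703 mA.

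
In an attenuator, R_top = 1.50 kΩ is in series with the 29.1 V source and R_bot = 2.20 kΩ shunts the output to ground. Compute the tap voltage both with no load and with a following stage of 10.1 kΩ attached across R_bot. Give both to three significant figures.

Open-circuit: V = 29.1 × 2.20/(1.50 + 2.20) = 17.3 V.
With the load, R_bot becomes R_bot‖R_L = 1.807 kΩ, so V = 29.1 × 1.807/3.307 = 15.9 V.

Unloaded: 17.3 V; loaded: 15.9 V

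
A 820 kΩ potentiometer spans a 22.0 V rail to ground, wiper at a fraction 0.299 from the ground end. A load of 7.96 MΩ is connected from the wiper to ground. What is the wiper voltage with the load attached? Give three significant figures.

The wiper splits the pot into (1−α)R = 574.8 kΩ above and αR = 245.2 kΩ below.
Lower section ‖ load = 237.9 kΩ.
V_wiper = 22.0 × 237.9/(574.8 + 237.9) = 6.44 V.

V ≈ 6.44 V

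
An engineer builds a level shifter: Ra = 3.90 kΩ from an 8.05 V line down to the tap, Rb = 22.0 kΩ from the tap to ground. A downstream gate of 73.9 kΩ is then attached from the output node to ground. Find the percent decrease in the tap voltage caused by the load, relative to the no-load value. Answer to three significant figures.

4.29 %

The divider's output (Thévenin) resistance is Ra‖Rb = 3.313 kΩ.
Fractional drop under load = R_th/(R_th + R_L) = 3.313 / (3.313 + 73.9) = 0.04290.
So the output falls by 4.29 %.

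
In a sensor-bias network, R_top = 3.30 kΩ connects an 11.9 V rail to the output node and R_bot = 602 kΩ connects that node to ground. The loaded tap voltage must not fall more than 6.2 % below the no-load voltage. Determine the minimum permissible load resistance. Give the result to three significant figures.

R_L(min) ≈ 49.7 kΩ

Output resistance R_th = R_top‖R_bot = (3.30 × 602)/605.3 = 3.282 kΩ.
The fractional drop is R_th/(R_th + R_L); requiring this ≤ 0.0620 gives R_L ≥ R_th(1/0.0620 − 1) = 3.282 × 15.13 = 49.7 kΩ.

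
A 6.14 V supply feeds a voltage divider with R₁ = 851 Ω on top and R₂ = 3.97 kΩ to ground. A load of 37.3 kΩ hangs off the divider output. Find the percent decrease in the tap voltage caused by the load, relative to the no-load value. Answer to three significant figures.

1.84 %

The divider's output (Thévenin) resistance is R₁‖R₂ = 700.8 Ω.
Fractional drop under load = R_th/(R_th + R_L) = 700.8 / (700.8 + 37300) = 0.01844.
So the output falls by 1.84 %.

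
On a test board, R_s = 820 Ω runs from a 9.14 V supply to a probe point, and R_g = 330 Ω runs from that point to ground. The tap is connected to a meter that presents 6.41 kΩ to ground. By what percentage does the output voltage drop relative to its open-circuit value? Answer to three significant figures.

The divider's output (Thévenin) resistance is R_s‖R_g = 235.3 Ω.
Fractional drop under load = R_th/(R_th + R_L) = 235.3 / (235.3 + 6410) = 0.03541.
So the output falls by 3.54 %.

3.54 %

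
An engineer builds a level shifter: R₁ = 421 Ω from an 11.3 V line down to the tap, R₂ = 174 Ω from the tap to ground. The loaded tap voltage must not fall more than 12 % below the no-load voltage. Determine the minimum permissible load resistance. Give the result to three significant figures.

R_L(min) ≈ 903 Ω

Output resistance R_th = R₁‖R₂ = (421 × 174)/595.0 = 123.1 Ω.
The fractional drop is R_th/(R_th + R_L); requiring this ≤ 0.120 gives R_L ≥ R_th(1/0.120 − 1) = 123.1 × 7.333 = 903 Ω.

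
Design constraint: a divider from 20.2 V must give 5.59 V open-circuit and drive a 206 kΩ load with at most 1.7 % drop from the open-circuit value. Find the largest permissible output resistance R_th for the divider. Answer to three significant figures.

R_th ≤ 3.56 kΩ

Loading drop = R_th/(R_th + R_L) ≤ 0.0170, so R_th ≤ R_L · ε/(1−ε) = 206 kΩ × 0.0170/0.9830 = 3.56 kΩ.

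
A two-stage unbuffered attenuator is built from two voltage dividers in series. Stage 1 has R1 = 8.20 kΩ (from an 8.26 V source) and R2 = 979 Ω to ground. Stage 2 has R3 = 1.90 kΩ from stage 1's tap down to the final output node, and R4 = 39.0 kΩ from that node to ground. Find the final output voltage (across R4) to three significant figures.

V_out ≈ 0.822 V

Stage 2 presents R3+R4 = 40900 Ω as a load on stage 1's tap.
Stage 1's lower leg becomes R2‖(R3+R4) = 956.1 Ω, so V_mid = 8.26 × 956.1/9156 = 0.8625 V.
Stage 2 is itself unloaded: V_out = V_mid × R4/(R3+R4) = 0.8625 × 39000/40900 = 0.822 V.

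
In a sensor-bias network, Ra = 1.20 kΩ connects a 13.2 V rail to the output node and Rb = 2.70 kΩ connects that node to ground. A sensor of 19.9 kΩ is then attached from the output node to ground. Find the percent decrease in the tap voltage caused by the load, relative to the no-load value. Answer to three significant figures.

The divider's output (Thévenin) resistance is Ra‖Rb = 0.8308 kΩ.
Fractional drop under load = R_th/(R_th + R_L) = 0.8308 / (0.8308 + 19.9) = 0.04007.
So the output falls by 4.01 %.

4.01 %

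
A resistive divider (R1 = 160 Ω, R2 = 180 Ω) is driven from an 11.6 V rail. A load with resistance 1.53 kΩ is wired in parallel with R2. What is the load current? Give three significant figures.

I_L ≈ 3.80 mA

R2‖R_L = 161.1 Ω; V_out = 11.6 × 161.1/321.1 = 5.819 V.
I_L = V_out / R_L = 5.819 / 1.53 kΩ = 3.80 mA.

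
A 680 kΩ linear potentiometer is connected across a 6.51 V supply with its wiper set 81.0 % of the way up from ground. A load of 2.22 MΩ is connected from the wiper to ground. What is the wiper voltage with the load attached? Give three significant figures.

V ≈ 5.04 V

The wiper splits the pot into (1−α)R = 129.2 kΩ above and αR = 550.8 kΩ below.
Lower section ‖ load = 441.3 kΩ.
V_wiper = 6.51 × 441.3/(129.2 + 441.3) = 5.04 V.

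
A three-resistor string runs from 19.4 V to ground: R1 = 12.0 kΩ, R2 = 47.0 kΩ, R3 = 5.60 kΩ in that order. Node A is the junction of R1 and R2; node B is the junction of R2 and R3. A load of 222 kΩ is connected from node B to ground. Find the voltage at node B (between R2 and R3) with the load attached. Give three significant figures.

At node B, R3 is in parallel with the load: R3‖R_L = 5.462 kΩ.
Below node A the resistance is R2 + (R3‖R_L) = 52.46 kΩ, so V_A = 19.4 × 52.46/64.46 = 15.79 V.
Then V_B = V_A × (R3‖R_L)/(R2 + R3‖R_L) = 15.79 × 5.462/52.46 = 1.64 V.

V ≈ 1.64 V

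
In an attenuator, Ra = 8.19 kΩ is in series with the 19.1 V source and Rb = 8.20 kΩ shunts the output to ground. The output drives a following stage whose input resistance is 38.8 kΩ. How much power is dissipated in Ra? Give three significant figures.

Total resistance from the source is Ra + (Rb‖R_L) = 14.96 kΩ, so I = 19.1/14.96 kΩ = 1.277 mA.
P = I²·Ra = (1.277 mA)² × 8.19 kΩ = 13.4 mW.

P ≈ 13.4 mW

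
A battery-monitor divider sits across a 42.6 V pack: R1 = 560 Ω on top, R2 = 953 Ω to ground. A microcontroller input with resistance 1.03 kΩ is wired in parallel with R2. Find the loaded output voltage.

V_out ≈ 20.0 V

The load sits in parallel with R2: R2‖R_L = (953 × 1030) / (953 + 1030) = 495.0 Ω.
V_out = 42.6 × 495.0 / (560 + 495.0) = 42.6 × 495.0/1055 = 20.0 V.
(Unloaded it would have been 26.8 V.)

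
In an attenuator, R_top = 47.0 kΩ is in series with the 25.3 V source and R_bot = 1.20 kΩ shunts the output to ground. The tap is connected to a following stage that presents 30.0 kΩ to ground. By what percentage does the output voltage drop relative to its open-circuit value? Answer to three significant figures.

The divider's output (Thévenin) resistance is R_top‖R_bot = 1.170 kΩ.
Fractional drop under load = R_th/(R_th + R_L) = 1.170 / (1.170 + 30.0) = 0.03754.
So the output falls by 3.75 %.

3.75 %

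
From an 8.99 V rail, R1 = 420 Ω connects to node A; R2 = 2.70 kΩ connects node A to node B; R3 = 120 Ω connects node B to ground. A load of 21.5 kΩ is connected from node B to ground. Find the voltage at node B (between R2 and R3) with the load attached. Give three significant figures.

At node B, R3 is in parallel with the load: R3‖R_L = 119.3 Ω.
Below node A the resistance is R2 + (R3‖R_L) = 2819 Ω, so V_A = 8.99 × 2819/3239 = 7.824 V.
Then V_B = V_A × (R3‖R_L)/(R2 + R3‖R_L) = 7.824 × 119.3/2819 = 0.331 V.

V ≈ 0.331 V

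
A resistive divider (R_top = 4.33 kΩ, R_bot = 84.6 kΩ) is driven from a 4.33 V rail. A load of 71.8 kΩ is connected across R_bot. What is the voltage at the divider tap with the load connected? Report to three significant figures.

The load sits in parallel with R_bot: R_bot‖R_L = (84.6 × 71.8) / (84.6 + 71.8) = 38.84 kΩ.
V_out = 4.33 × 38.84 / (4.33 + 38.84) = 4.33 × 38.84/43.17 = 3.90 V.

V_out ≈ 3.90 V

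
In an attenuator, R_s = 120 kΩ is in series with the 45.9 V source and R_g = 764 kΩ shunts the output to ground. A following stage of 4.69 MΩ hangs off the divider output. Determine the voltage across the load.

V_out ≈ 38.8 V

The load sits in parallel with R_g: R_g‖R_L = (764 × 4690) / (764 + 4690) = 657.0 kΩ.
V_out = 45.9 × 657.0 / (120 + 657.0) = 45.9 × 657.0/777.0 = 38.8 V.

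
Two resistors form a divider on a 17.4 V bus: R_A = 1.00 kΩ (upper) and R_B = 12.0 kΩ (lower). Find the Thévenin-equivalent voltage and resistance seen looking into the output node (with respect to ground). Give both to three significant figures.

V_th = 16.1 V, R_th = 923 Ω

V_th is the open-circuit tap voltage: 17.4 × 12.0/(1.00 + 12.0) = 16.1 V.
With the supply zeroed, R_A and R_B appear in parallel from the tap: R_th = R_A‖R_B = (1.00 × 12.0)/13.00 = 923 Ω.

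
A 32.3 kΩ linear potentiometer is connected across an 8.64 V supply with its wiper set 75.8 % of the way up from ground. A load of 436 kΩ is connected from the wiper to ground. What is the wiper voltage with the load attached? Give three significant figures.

The wiper splits the pot into (1−α)R = 7.817 kΩ above and αR = 24.48 kΩ below.
Lower section ‖ load = 23.18 kΩ.
V_wiper = 8.64 × 23.18/(7.817 + 23.18) = 6.46 V.

V ≈ 6.46 V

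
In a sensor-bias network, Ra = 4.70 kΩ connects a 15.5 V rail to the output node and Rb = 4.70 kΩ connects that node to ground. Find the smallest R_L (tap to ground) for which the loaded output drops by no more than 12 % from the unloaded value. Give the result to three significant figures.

Output resistance R_th = Ra‖Rb = (4.70 × 4.70)/9.400 = 2.350 kΩ.
The fractional drop is R_th/(R_th + R_L); requiring this ≤ 0.120 gives R_L ≥ R_th(1/0.120 − 1) = 2.350 × 7.333 = 17.2 kΩ.

R_L(min) ≈ 17.2 kΩ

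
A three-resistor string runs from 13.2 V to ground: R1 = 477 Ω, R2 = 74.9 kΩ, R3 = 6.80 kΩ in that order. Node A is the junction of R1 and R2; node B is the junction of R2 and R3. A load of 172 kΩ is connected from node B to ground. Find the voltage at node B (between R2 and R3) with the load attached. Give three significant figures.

At node B, R3 is in parallel with the load: R3‖R_L = 6541 Ω.
Below node A the resistance is R2 + (R3‖R_L) = 81440 Ω, so V_A = 13.2 × 81440/81920 = 13.12 V.
Then V_B = V_A × (R3‖R_L)/(R2 + R3‖R_L) = 13.12 × 6541/81440 = 1.05 V.

V ≈ 1.05 V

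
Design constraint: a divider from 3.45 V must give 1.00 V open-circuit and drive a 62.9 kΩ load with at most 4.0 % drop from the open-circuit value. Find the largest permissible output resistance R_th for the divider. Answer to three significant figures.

Loading drop = R_th/(R_th + R_L) ≤ 0.0400, so R_th ≤ R_L · ε/(1−ε) = 62.9 kΩ × 0.0400/0.9600 = 2.62 kΩ.

R_th ≤ 2.62 kΩ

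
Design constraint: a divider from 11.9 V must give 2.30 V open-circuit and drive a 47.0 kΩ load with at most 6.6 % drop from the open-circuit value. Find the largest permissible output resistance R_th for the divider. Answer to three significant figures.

R_th ≤ 3.32 kΩ

Loading drop = R_th/(R_th + R_L) ≤ 0.0660, so R_th ≤ R_L · ε/(1−ε) = 47.0 kΩ × 0.0660/0.9340 = 3.32 kΩ.
(Any R1, R2 with R2/(R1+R2) = 0.193 and R1‖R2 ≤ 3.32 kΩ will meet the spec.)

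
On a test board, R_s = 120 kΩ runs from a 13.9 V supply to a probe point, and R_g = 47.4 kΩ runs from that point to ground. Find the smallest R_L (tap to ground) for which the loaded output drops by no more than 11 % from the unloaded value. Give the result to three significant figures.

Output resistance R_th = R_s‖R_g = (120 × 47.4)/167.4 = 33.98 kΩ.
The fractional drop is R_th/(R_th + R_L); requiring this ≤ 0.110 gives R_L ≥ R_th(1/0.110 − 1) = 33.98 × 8.091 = 275 kΩ.

R_L(min) ≈ 275 kΩ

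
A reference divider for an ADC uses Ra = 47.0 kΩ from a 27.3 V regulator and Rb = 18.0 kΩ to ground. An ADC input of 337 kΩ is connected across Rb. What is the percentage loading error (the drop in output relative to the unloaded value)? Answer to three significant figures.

The divider's output (Thévenin) resistance is Ra‖Rb = 13.02 kΩ.
Fractional drop under load = R_th/(R_th + R_L) = 13.02 / (13.02 + 337) = 0.03719.
So the output falls by 3.72 %.

3.72 %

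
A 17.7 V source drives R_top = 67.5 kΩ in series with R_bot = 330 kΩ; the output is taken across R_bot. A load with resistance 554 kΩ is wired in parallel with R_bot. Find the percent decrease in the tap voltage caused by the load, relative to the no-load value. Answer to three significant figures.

The divider's output (Thévenin) resistance is R_top‖R_bot = 56.04 kΩ.
Fractional drop under load = R_th/(R_th + R_L) = 56.04 / (56.04 + 554) = 0.09186.
So the output falls by 9.19 %.

9.19 %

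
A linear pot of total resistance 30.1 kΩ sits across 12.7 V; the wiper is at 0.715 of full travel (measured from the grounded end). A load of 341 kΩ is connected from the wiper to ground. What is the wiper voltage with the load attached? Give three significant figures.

The wiper splits the pot into (1−α)R = 8.579 kΩ above and αR = 21.52 kΩ below.
Lower section ‖ load = 20.24 kΩ.
V_wiper = 12.7 × 20.24/(8.579 + 20.24) = 8.92 V.

V ≈ 8.92 V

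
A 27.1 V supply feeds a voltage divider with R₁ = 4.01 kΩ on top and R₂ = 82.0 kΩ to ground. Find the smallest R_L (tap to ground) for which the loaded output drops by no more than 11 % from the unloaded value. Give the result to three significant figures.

Output resistance R_th = R₁‖R₂ = (4.01 × 82.0)/86.01 = 3.823 kΩ.
The fractional drop is R_th/(R_th + R_L); requiring this ≤ 0.110 gives R_L ≥ R_th(1/0.110 − 1) = 3.823 × 8.091 = 30.9 kΩ.

R_L(min) ≈ 30.9 kΩ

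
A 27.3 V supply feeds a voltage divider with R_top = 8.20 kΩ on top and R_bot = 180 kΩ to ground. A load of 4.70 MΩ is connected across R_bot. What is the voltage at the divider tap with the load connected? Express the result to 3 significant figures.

The load sits in parallel with R_bot: R_bot‖R_L = (180 × 4700) / (180 + 4700) = 173.4 kΩ.
V_out = 27.3 × 173.4 / (8.20 + 173.4) = 27.3 × 173.4/181.6 = 26.1 V.
(Unloaded it would have been 26.1 V.)

V_out ≈ 26.1 V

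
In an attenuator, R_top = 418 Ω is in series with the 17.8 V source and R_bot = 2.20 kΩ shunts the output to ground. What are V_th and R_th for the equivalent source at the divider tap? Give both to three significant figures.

V_th is the open-circuit tap voltage: 17.8 × 2200/(418 + 2200) = 15.0 V.
With the supply zeroed, R_top and R_bot appear in parallel from the tap: R_th = R_top‖R_bot = (418 × 2200)/2618 = 351 Ω.

V_th = 15.0 V, R_th = 351 Ω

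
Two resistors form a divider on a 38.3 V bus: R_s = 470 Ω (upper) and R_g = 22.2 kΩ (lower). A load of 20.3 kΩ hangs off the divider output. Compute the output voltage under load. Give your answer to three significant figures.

The load sits in parallel with R_g: R_g‖R_L = (22200 × 20300) / (22200 + 20300) = 10600 Ω.
V_out = 38.3 × 10600 / (470 + 10600) = 38.3 × 10600/11070 = 36.7 V.

V_out ≈ 36.7 V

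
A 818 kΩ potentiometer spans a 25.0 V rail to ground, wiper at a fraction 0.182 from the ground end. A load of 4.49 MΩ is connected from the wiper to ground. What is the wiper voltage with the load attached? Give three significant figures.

V ≈ 4.43 V

The wiper splits the pot into (1−α)R = 669.1 kΩ above and αR = 148.9 kΩ below.
Lower section ‖ load = 144.1 kΩ.
V_wiper = 25.0 × 144.1/(669.1 + 144.1) = 4.43 V.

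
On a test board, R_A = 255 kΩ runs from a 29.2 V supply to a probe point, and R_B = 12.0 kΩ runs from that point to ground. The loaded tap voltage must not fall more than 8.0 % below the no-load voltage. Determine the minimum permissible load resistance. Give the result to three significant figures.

Output resistance R_th = R_A‖R_B = (255 × 12.0)/267.0 = 11.46 kΩ.
The fractional drop is R_th/(R_th + R_L); requiring this ≤ 0.0800 gives R_L ≥ R_th(1/0.0800 − 1) = 11.46 × 11.50 = 132 kΩ.

R_L(min) ≈ 132 kΩ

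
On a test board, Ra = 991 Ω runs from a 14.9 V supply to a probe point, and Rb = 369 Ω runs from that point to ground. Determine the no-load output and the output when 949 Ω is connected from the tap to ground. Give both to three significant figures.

Open-circuit: V = 14.9 × 369/(991 + 369) = 4.04 V.
With the load, Rb becomes Rb‖R_L = 265.7 Ω, so V = 14.9 × 265.7/1257 = 3.15 V.

Unloaded: 4.04 V; loaded: 3.15 V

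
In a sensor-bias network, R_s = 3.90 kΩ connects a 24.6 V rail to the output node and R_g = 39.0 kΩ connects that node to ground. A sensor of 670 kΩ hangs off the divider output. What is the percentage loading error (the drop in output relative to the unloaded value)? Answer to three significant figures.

The divider's output (Thévenin) resistance is R_s‖R_g = 3.545 kΩ.
Fractional drop under load = R_th/(R_th + R_L) = 3.545 / (3.545 + 670) = 0.005264.
So the output falls by 0.526 %.

0.526 %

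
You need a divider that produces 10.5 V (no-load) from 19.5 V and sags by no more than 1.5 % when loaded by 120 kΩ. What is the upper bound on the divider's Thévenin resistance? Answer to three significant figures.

Loading drop = R_th/(R_th + R_L) ≤ 0.0150, so R_th ≤ R_L · ε/(1−ε) = 120 kΩ × 0.0150/0.9850 = 1.83 kΩ.
(Any R1, R2 with R2/(R1+R2) = 0.538 and R1‖R2 ≤ 1.83 kΩ will meet the spec.)

R_th ≤ 1.83 kΩ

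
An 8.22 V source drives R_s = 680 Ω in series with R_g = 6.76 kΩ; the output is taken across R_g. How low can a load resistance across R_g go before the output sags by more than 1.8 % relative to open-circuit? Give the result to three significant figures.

Output resistance R_th = R_s‖R_g = (680 × 6760)/7440 = 617.8 Ω.
The fractional drop is R_th/(R_th + R_L); requiring this ≤ 0.0180 gives R_L ≥ R_th(1/0.0180 − 1) = 617.8 × 54.56 = 33.7 kΩ.

R_L(min) ≈ 33.7 kΩ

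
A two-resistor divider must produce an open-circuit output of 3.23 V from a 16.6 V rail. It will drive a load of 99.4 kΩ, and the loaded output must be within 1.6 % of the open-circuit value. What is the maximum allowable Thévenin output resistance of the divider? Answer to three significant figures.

R_th ≤ 1.62 kΩ

Loading drop = R_th/(R_th + R_L) ≤ 0.0160, so R_th ≤ R_L · ε/(1−ε) = 99.4 kΩ × 0.0160/0.9840 = 1.62 kΩ.
(Any R1, R2 with R2/(R1+R2) = 0.195 and R1‖R2 ≤ 1.62 kΩ will meet the spec.)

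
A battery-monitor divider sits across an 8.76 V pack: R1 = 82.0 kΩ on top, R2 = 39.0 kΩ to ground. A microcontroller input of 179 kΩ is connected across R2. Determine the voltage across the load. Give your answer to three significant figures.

The load sits in parallel with R2: R2‖R_L = (39.0 × 179) / (39.0 + 179) = 32.02 kΩ.
V_out = 8.76 × 32.02 / (82.0 + 32.02) = 8.76 × 32.02/114.0 = 2.46 V.
(Unloaded it would have been 2.82 V.)

V_out ≈ 2.46 V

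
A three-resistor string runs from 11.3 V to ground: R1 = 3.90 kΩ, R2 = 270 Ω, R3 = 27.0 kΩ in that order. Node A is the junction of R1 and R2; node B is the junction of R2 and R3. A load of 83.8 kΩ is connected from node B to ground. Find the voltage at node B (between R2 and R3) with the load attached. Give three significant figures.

At node B, R3 is in parallel with the load: R3‖R_L = 20420 Ω.
Below node A the resistance is R2 + (R3‖R_L) = 20690 Ω, so V_A = 11.3 × 20690/24590 = 9.508 V.
Then V_B = V_A × (R3‖R_L)/(R2 + R3‖R_L) = 9.508 × 20420/20690 = 9.38 V.

V ≈ 9.38 V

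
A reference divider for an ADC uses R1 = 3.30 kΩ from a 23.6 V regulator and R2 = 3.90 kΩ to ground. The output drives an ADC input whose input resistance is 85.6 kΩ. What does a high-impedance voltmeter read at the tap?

V_out ≈ 12.5 V

The load sits in parallel with R2: R2‖R_L = (3.90 × 85.6) / (3.90 + 85.6) = 3.730 kΩ.
V_out = 23.6 × 3.730 / (3.30 + 3.730) = 23.6 × 3.730/7.030 = 12.5 V.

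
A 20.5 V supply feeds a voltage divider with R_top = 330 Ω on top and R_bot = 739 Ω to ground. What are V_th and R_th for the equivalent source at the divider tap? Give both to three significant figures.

V_th = 14.2 V, R_th = 228 Ω

V_th is the open-circuit tap voltage: 20.5 × 739/(330 + 739) = 14.2 V.
With the supply zeroed, R_top and R_bot appear in parallel from the tap: R_th = R_top‖R_bot = (330 × 739)/1069 = 228 Ω.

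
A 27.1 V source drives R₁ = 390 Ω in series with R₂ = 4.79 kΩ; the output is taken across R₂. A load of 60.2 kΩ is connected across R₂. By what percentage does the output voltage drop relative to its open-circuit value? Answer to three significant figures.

0.595 %

The divider's output (Thévenin) resistance is R₁‖R₂ = 360.6 Ω.
Fractional drop under load = R_th/(R_th + R_L) = 360.6 / (360.6 + 60200) = 0.005955.
So the output falls by 0.595 %.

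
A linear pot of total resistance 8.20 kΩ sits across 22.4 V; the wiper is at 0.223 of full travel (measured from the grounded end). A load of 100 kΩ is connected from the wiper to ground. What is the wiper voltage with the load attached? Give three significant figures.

V ≈ 4.93 V

The wiper splits the pot into (1−α)R = 6.371 kΩ above and αR = 1.829 kΩ below.
Lower section ‖ load = 1.796 kΩ.
V_wiper = 22.4 × 1.796/(6.371 + 1.796) = 4.93 V.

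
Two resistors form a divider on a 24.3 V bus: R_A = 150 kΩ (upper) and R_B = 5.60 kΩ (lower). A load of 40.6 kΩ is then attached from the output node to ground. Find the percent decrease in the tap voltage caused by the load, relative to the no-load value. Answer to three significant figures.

11.7 %

The divider's output (Thévenin) resistance is R_A‖R_B = 5.398 kΩ.
Fractional drop under load = R_th/(R_th + R_L) = 5.398 / (5.398 + 40.6) = 0.1174.
So the output falls by 11.7 %.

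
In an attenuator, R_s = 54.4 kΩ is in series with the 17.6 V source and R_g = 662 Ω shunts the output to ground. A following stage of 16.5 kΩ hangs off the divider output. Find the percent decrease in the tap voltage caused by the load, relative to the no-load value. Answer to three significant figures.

3.81 %

The divider's output (Thévenin) resistance is R_s‖R_g = 654.0 Ω.
Fractional drop under load = R_th/(R_th + R_L) = 654.0 / (654.0 + 16500) = 0.03813.
So the output falls by 3.81 %.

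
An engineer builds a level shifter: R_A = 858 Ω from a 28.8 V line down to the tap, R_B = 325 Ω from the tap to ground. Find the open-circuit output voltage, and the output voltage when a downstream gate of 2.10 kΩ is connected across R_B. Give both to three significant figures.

Open-circuit: V = 28.8 × 325/(858 + 325) = 7.91 V.
With the load, R_B becomes R_B‖R_L = 281.4 Ω, so V = 28.8 × 281.4/1139 = 7.11 V.

Unloaded: 7.91 V; loaded: 7.11 V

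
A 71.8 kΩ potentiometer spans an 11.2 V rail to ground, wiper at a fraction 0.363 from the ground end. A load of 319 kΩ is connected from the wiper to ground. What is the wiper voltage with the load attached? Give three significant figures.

V ≈ 3.86 V

The wiper splits the pot into (1−α)R = 45.74 kΩ above and αR = 26.06 kΩ below.
Lower section ‖ load = 24.09 kΩ.
V_wiper = 11.2 × 24.09/(45.74 + 24.09) = 3.86 V.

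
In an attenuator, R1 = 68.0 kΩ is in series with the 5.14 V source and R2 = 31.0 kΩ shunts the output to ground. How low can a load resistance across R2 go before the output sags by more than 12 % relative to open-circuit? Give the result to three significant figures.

R_L(min) ≈ 156 kΩ

Output resistance R_th = R1‖R2 = (68.0 × 31.0)/99.00 = 21.29 kΩ.
The fractional drop is R_th/(R_th + R_L); requiring this ≤ 0.120 gives R_L ≥ R_th(1/0.120 − 1) = 21.29 × 7.333 = 156 kΩ.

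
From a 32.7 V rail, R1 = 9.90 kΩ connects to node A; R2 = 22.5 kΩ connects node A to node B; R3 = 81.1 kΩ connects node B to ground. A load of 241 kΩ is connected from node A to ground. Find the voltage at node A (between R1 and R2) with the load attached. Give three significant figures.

Below node A the series string R2+R3 = 103.6 kΩ sits in parallel with the 241 kΩ load: 72.45 kΩ.
V_A = 32.7 × 72.45/(9.90 + 72.45) = 28.8 V.

V ≈ 28.8 V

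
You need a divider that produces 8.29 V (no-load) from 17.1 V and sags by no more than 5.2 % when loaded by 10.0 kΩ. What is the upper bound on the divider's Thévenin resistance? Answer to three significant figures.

R_th ≤ 549 Ω

Loading drop = R_th/(R_th + R_L) ≤ 0.0520, so R_th ≤ R_L · ε/(1−ε) = 10.0 kΩ × 0.0520/0.9480 = 549 Ω.
(Any R1, R2 with R2/(R1+R2) = 0.485 and R1‖R2 ≤ 549 Ω will meet the spec.)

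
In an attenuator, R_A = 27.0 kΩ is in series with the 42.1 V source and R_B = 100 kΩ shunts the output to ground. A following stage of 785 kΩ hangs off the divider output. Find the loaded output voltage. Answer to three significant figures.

The load sits in parallel with R_B: R_B‖R_L = (100 × 785) / (100 + 785) = 88.70 kΩ.
V_out = 42.1 × 88.70 / (27.0 + 88.70) = 42.1 × 88.70/115.7 = 32.3 V.
(Unloaded it would have been 33.1 V.)

V_out ≈ 32.3 V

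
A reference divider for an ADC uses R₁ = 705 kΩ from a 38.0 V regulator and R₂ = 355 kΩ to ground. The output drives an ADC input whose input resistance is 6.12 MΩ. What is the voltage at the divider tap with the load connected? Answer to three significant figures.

V_out ≈ 12.3 V

The load sits in parallel with R₂: R₂‖R_L = (355 × 6120) / (355 + 6120) = 335.5 kΩ.
V_out = 38.0 × 335.5 / (705 + 335.5) = 38.0 × 335.5/1041 = 12.3 V.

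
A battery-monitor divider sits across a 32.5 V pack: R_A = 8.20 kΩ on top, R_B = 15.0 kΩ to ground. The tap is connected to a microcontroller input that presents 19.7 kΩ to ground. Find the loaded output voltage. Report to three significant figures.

V_out ≈ 16.6 V

The load sits in parallel with R_B: R_B‖R_L = (15.0 × 19.7) / (15.0 + 19.7) = 8.516 kΩ.
V_out = 32.5 × 8.516 / (8.20 + 8.516) = 32.5 × 8.516/16.72 = 16.6 V.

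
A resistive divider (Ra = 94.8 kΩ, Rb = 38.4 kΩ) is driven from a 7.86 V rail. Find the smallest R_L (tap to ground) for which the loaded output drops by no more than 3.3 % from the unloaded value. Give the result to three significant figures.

Output resistance R_th = Ra‖Rb = (94.8 × 38.4)/133.2 = 27.33 kΩ.
The fractional drop is R_th/(R_th + R_L); requiring this ≤ 0.0330 gives R_L ≥ R_th(1/0.0330 − 1) = 27.33 × 29.30 = 801 kΩ.

R_L(min) ≈ 801 kΩ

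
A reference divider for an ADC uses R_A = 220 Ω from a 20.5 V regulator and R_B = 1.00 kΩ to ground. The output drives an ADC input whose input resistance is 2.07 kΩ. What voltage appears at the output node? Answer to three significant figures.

The load sits in parallel with R_B: R_B‖R_L = (1000 × 2070) / (1000 + 2070) = 674.3 Ω.
V_out = 20.5 × 674.3 / (220 + 674.3) = 20.5 × 674.3/894.3 = 15.5 V.

V_out ≈ 15.5 V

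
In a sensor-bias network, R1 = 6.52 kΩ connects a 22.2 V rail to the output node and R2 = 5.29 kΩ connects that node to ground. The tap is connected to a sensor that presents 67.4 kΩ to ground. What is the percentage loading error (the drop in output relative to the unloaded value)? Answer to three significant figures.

4.15 %

The divider's output (Thévenin) resistance is R1‖R2 = 2.920 kΩ.
Fractional drop under load = R_th/(R_th + R_L) = 2.920 / (2.920 + 67.4) = 0.04153.
So the output falls by 4.15 %.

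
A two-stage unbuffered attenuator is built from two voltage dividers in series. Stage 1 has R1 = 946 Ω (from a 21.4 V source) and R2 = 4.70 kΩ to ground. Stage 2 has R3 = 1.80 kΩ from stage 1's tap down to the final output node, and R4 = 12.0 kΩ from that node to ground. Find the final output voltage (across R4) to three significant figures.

Stage 2 presents R3+R4 = 13800 Ω as a load on stage 1's tap.
Stage 1's lower leg becomes R2‖(R3+R4) = 3506 Ω, so V_mid = 21.4 × 3506/4452 = 16.85 V.
Stage 2 is itself unloaded: V_out = V_mid × R4/(R3+R4) = 16.85 × 12000/13800 = 14.7 V.

V_out ≈ 14.7 V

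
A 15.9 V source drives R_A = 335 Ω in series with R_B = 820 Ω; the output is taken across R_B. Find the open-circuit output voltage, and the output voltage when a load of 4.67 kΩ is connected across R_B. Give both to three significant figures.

Unloaded: 11.3 V; loaded: 10.7 V

Open-circuit: V = 15.9 × 820/(335 + 820) = 11.3 V.
With the load, R_B becomes R_B‖R_L = 697.5 Ω, so V = 15.9 × 697.5/1033 = 10.7 V.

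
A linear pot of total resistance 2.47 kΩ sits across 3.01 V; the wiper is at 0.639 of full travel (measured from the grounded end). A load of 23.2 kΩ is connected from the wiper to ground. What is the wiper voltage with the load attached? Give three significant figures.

V ≈ 1.88 V

The wiper splits the pot into (1−α)R = 891.7 Ω above and αR = 1578 Ω below.
Lower section ‖ load = 1478 Ω.
V_wiper = 3.01 × 1478/(891.7 + 1478) = 1.88 V.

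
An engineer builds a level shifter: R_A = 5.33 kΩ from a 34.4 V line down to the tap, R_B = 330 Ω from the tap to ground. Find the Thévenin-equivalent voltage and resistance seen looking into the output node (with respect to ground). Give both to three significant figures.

V_th = 2.01 V, R_th = 311 Ω

V_th is the open-circuit tap voltage: 34.4 × 330/(5330 + 330) = 2.01 V.
With the supply zeroed, R_A and R_B appear in parallel from the tap: R_th = R_A‖R_B = (5330 × 330)/5660 = 311 Ω.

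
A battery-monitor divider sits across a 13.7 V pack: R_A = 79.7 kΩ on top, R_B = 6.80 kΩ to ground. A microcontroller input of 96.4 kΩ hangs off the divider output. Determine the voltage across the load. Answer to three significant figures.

The load sits in parallel with R_B: R_B‖R_L = (6.80 × 96.4) / (6.80 + 96.4) = 6.352 kΩ.
V_out = 13.7 × 6.352 / (79.7 + 6.352) = 13.7 × 6.352/86.05 = 1.01 V.

V_out ≈ 1.01 V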